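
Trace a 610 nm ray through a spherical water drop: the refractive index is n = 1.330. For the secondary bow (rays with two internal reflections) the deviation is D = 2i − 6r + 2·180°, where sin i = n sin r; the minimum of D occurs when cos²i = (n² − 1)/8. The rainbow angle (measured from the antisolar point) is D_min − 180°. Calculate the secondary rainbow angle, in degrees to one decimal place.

50.1°

cos²i = (1.76890 − 1)/8 = 0.09611; i = arccos(0.31002) = 71.940°.
sin r = sin 71.940°/1.330 = 0.71483; r = 45.630°.
D_min = 2·71.940° − 6·45.630° + 360° = 230.101°.
Rainbow angle = D_min − 180° = 50.101°.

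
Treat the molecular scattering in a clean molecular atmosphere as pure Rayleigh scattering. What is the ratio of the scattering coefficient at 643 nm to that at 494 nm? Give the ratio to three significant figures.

Rayleigh scattering ∝ λ⁻⁴, so the ratio of coefficients is the inverse fourth power of the wavelength ratio.
σ(643)/σ(494) = (494/643)⁴ = (0.7683)⁴ = 0.3484.

0.348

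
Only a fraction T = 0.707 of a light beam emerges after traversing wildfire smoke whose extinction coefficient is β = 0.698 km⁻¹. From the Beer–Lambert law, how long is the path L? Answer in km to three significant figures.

Beer–Lambert: T = exp(−βL) ⇒ L = −ln(T)/β = −ln(0.707)/0.698 = 0.3467/0.698 = 0.4967 km.

0.497 km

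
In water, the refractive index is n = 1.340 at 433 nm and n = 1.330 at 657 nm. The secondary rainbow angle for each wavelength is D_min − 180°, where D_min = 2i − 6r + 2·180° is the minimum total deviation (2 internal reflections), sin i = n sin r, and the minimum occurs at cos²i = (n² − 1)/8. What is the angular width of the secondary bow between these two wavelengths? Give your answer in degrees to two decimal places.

At 433 nm (n = 1.340): cos²i = 0.09945 → i = 71.618°, r = 45.088°, D_min = 232.709°, rainbow angle = 52.709°.
At 657 nm (n = 1.330): cos²i = 0.09611 → i = 71.940°, r = 45.630°, D_min = 230.101°, rainbow angle = 50.101°.
Angular width = |52.709° − 50.101°| = 2.608°.

2.61°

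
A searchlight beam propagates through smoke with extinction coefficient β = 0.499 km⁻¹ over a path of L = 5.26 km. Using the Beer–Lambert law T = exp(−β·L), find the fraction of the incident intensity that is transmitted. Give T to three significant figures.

0.0725

τ = β·L = 0.499 × 5.26 = 2.6247.
T = exp(−2.6247) = 0.0725.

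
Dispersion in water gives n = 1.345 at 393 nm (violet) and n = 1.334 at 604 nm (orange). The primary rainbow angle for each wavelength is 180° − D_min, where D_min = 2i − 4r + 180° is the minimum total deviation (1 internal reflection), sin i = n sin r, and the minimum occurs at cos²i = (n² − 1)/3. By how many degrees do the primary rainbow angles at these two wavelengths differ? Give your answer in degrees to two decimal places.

1.57°

At 393 nm (n = 1.345): cos²i = 0.26967 → i = 58.715°, r = 39.448°, D_min = 139.635°, rainbow angle = 40.365°.
At 604 nm (n = 1.334): cos²i = 0.25985 → i = 59.352°, r = 40.159°, D_min = 138.067°, rainbow angle = 41.933°.
Angular width = |40.365° − 41.933°| = 1.568°.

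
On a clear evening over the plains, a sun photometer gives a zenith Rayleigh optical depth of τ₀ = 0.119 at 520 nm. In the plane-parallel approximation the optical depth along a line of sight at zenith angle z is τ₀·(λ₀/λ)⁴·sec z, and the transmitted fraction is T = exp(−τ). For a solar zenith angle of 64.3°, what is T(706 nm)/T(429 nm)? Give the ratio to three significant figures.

1.67

Airmass: sec 64.3° = 2.3060.
τ(706 nm) = 0.119 × (520/706)⁴ × 2.3060 = 0.119 × 0.2943 × 2.3060 = 0.0808.
τ(429 nm) = 0.119 × (520/429)⁴ × 2.3060 = 0.119 × 2.1587 × 2.3060 = 0.5924.
T(706)/T(429) = exp(τ_B − τ_A) = exp(0.5116) = 1.6680.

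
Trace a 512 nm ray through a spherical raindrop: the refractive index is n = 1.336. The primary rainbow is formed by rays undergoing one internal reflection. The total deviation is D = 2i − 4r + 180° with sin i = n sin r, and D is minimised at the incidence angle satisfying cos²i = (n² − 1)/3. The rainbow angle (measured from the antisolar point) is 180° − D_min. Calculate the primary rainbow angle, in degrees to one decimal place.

41.6°

cos²i = (1.78490 − 1)/3 = 0.26163; i = arccos(0.51150) = 59.236°.
sin r = sin 59.236°/1.336 = 0.64318; r = 40.029°.
D_min = 2·59.236° − 4·40.029° + 180° = 138.356°.
Rainbow angle = 180° − D_min = 41.644°.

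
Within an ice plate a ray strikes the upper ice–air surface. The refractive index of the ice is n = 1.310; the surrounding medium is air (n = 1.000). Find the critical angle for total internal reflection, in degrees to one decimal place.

sin θ_c = n_air / n = 1.000 / 1.310 = 0.7634.
θ_c = arcsin(0.7634) = 49.76°.

49.8°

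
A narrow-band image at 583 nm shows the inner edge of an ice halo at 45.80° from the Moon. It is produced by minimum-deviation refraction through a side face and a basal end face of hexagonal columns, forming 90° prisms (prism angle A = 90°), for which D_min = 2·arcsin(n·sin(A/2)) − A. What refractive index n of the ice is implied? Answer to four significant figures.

1.310

Rearranging: n = sin((D_min + A)/2) / sin(A/2).
(D_min + A)/2 = (45.80° + 90°)/2 = 67.900°.
n = sin 67.900° / sin 45° = 0.9265 / 0.7071 = 1.3103.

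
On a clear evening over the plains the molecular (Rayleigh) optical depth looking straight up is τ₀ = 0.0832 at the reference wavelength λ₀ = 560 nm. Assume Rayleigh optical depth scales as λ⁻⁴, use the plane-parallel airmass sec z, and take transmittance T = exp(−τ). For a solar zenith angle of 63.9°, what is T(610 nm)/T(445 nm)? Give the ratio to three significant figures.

Airmass: sec 63.9° = 2.2730.
τ(610 nm) = 0.0832 × (560/610)⁴ × 2.2730 = 0.0832 × 0.7103 × 2.2730 = 0.1343.
τ(445 nm) = 0.0832 × (560/445)⁴ × 2.2730 = 0.0832 × 2.5079 × 2.2730 = 0.4743.
T(610)/T(445) = exp(τ_B − τ_A) = exp(0.3400) = 1.4049.

1.40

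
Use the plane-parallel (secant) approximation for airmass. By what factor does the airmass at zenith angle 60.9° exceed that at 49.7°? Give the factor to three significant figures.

X(60.9°)/X(49.7°) = sec 60.9° / sec 49.7° = cos 49.7° / cos 60.9° = 0.6468/0.4863 = 1.3299.

1.33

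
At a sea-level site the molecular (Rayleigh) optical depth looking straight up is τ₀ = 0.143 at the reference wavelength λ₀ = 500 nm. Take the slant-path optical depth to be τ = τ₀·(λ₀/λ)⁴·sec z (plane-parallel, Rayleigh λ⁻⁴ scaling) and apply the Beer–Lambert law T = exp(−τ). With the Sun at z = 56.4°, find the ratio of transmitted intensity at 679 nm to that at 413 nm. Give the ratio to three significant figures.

Airmass: sec 56.4° = 1.8070.
τ(679 nm) = 0.143 × (500/679)⁴ × 1.8070 = 0.143 × 0.2940 × 1.8070 = 0.0760.
τ(413 nm) = 0.143 × (500/413)⁴ × 1.8070 = 0.143 × 2.1482 × 1.8070 = 0.5551.
T(679)/T(413) = exp(τ_B − τ_A) = exp(0.4791) = 1.6147.

1.61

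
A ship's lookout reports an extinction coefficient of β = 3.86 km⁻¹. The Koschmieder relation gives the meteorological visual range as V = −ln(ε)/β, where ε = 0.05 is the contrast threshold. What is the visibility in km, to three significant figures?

V = −ln(0.05) / 3.86 = 2.996 / 3.86 = 0.7761 km.

0.776 km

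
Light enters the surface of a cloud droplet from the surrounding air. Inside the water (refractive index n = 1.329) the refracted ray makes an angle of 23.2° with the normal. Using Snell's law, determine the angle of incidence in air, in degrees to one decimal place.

31.6°

Snell: sin θ_i = n · sin θ_r = 1.329 × sin 23.2° = 1.329 × 0.3939 = 0.5235.
θ_i = arcsin(0.5235) = 31.57°.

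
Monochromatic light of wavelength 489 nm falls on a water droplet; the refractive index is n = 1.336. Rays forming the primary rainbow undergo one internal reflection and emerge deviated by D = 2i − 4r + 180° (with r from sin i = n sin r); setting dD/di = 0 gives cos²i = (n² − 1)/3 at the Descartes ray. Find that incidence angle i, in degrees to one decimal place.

59.2°

cos²i = (1.336² − 1)/3 = (1.78490 − 1)/3 = 0.26163.
cos i = 0.51150, so i = 59.236°.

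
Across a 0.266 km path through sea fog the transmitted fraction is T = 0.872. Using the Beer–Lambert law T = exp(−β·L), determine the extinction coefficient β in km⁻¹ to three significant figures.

0.515 km⁻¹

Beer–Lambert: T = exp(−βL) ⇒ β = −ln(T)/L = −ln(0.872)/0.266 = 0.1370/0.266 = 0.5149 km⁻¹.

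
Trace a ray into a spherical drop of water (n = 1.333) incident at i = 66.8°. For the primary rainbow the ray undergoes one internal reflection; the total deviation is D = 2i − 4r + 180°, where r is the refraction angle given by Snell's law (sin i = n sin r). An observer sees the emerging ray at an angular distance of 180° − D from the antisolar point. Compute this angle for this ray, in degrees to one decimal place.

sin r = sin 66.8° / 1.333 = 0.9191/1.333 = 0.6895; r = 43.59°.
D = 2·66.8° − 4·43.59° + 180° = 133.60° − 174.37° + 180° = 139.23°.
Angle from antisolar point = 180° − D = 40.77°.

40.8°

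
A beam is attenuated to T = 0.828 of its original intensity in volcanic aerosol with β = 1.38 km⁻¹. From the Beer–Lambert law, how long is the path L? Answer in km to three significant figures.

Beer–Lambert: T = exp(−βL) ⇒ L = −ln(T)/β = −ln(0.828)/1.38 = 0.1887/1.38 = 0.1368 km.

0.137 km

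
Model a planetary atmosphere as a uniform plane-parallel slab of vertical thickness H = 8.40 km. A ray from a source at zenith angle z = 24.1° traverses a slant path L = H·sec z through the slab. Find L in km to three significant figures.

9.20 km

sec z = 1/cos 24.1° = 1.0955.
L = 8.40 × 1.0955 = 9.202 km.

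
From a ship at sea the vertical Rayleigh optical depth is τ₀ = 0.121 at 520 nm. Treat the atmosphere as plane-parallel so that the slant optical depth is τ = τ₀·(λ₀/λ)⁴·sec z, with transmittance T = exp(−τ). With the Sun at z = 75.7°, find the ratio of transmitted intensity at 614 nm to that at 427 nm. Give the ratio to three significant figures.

2.28

Airmass: sec 75.7° = 4.0486.
τ(614 nm) = 0.121 × (520/614)⁴ × 4.0486 = 0.121 × 0.5144 × 4.0486 = 0.2520.
τ(427 nm) = 0.121 × (520/427)⁴ × 4.0486 = 0.121 × 2.1994 × 4.0486 = 1.0774.
T(614)/T(427) = exp(τ_B − τ_A) = exp(0.8254) = 2.2828.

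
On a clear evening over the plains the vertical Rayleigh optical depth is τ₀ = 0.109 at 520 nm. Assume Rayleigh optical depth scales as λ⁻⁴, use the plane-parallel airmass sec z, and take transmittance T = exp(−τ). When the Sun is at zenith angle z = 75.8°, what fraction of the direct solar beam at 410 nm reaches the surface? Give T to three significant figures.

sec 75.8° = 4.0765.
τ = 0.109 × (520/410)⁴ × 4.0765 = 0.109 × 2.5875 × 4.0765 = 1.1497.
T = exp(−1.1497) = 0.3167.

0.317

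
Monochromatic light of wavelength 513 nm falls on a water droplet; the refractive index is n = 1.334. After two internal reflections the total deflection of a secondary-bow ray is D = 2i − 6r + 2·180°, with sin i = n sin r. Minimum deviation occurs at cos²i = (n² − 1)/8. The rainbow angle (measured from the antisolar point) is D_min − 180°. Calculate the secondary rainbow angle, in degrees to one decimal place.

51.2°

cos²i = (1.77956 − 1)/8 = 0.09744; i = arccos(0.31216) = 71.810°.
sin r = sin 71.810°/1.334 = 0.71217; r = 45.411°.
D_min = 2·71.810° − 6·45.411° + 360° = 231.153°.
Rainbow angle = D_min − 180° = 51.153°.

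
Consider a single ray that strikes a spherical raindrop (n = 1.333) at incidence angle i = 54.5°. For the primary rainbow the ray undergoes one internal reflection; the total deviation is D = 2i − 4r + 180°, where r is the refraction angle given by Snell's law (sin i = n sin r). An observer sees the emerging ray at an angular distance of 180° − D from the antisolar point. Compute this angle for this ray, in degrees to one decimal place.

sin r = sin 54.5° / 1.333 = 0.8141/1.333 = 0.6107; r = 37.64°.
D = 2·54.5° − 4·37.64° + 180° = 109.00° − 150.57° + 180° = 138.43°.
Angle from antisolar point = 180° − D = 41.57°.

41.6°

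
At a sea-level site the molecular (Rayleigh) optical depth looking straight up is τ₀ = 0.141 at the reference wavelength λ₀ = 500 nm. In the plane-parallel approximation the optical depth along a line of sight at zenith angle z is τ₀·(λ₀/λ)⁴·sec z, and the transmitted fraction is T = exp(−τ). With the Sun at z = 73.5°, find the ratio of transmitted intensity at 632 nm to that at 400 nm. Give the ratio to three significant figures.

2.77

Airmass: sec 73.5° = 3.5209.
τ(632 nm) = 0.141 × (500/632)⁴ × 3.5209 = 0.141 × 0.3918 × 3.5209 = 0.1945.
τ(400 nm) = 0.141 × (500/400)⁴ × 3.5209 = 0.141 × 2.4414 × 3.5209 = 1.2120.
T(632)/T(400) = exp(τ_B − τ_A) = exp(1.0176) = 2.7664.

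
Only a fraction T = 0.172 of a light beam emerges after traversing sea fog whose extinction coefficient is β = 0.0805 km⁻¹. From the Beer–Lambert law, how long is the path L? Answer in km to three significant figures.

Beer–Lambert: T = exp(−βL) ⇒ L = −ln(T)/β = −ln(0.172)/0.0805 = 1.7603/0.0805 = 21.87 km.

21.9 km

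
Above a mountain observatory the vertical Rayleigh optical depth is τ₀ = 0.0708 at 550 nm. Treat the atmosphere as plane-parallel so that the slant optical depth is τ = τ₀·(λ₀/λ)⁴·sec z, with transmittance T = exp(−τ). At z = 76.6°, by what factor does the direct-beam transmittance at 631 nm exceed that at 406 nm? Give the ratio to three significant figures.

Airmass: sec 76.6° = 4.3150.
τ(631 nm) = 0.0708 × (550/631)⁴ × 4.3150 = 0.0708 × 0.5772 × 4.3150 = 0.1763.
τ(406 nm) = 0.0708 × (550/406)⁴ × 4.3150 = 0.0708 × 3.3678 × 4.3150 = 1.0289.
T(631)/T(406) = exp(τ_B − τ_A) = exp(0.8525) = 2.3456.

2.35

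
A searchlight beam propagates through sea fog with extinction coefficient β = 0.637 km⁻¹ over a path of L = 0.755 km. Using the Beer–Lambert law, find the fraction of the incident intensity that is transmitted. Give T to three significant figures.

0.618

τ = β·L = 0.637 × 0.755 = 0.4809.
T = exp(−0.4809) = 0.6182.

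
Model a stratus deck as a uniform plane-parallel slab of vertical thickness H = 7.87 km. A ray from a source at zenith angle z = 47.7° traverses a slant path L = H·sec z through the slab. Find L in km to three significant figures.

11.7 km

sec z = 1/cos 47.7° = 1.4859.
L = 7.87 × 1.4859 = 11.694 km.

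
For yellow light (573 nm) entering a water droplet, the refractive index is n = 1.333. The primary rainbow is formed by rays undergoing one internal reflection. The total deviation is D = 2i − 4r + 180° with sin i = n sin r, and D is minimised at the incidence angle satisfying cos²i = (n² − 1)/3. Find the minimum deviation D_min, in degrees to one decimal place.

137.9°

cos²i = (1.77689 − 1)/3 = 0.25896; i = arccos(0.50888) = 59.410°.
sin r = sin 59.410°/1.333 = 0.64579; r = 40.225°.
D_min = 2·59.410° − 4·40.225° + 180° = 137.922°.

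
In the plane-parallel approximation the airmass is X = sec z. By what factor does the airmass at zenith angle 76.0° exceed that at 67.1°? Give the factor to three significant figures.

X(76.0°)/X(67.1°) = sec 76.0° / sec 67.1° = cos 67.1° / cos 76.0° = 0.3891/0.2419 = 1.6085.

1.61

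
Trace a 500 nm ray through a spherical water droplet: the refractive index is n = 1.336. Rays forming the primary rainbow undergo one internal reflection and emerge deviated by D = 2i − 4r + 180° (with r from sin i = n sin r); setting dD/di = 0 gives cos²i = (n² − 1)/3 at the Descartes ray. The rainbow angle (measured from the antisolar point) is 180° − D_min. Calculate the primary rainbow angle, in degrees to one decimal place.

41.6°

cos²i = (1.78490 − 1)/3 = 0.26163; i = arccos(0.51150) = 59.236°.
sin r = sin 59.236°/1.336 = 0.64318; r = 40.029°.
D_min = 2·59.236° − 4·40.029° + 180° = 138.356°.
Rainbow angle = 180° − D_min = 41.644°.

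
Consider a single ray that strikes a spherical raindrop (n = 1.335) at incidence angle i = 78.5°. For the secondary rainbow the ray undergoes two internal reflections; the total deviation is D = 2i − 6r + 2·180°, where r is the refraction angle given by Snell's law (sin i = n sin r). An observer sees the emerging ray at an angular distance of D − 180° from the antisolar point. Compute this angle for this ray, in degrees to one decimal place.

sin r = sin 78.5° / 1.335 = 0.9799/1.335 = 0.7340; r = 47.22°.
D = 2·78.5° − 6·47.22° + 2·180° = 157.00° − 283.35° + 360° = 233.65°.
Angle from antisolar point = D − 180° = 53.65°.

53.7°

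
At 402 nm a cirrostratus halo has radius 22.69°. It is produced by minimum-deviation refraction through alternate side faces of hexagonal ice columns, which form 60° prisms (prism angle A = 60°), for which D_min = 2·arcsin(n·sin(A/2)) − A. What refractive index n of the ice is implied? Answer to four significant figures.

Rearranging: n = sin((D_min + A)/2) / sin(A/2).
(D_min + A)/2 = (22.69° + 60°)/2 = 41.345°.
n = sin 41.345° / sin 30° = 0.6606 / 0.5000 = 1.3212.

1.321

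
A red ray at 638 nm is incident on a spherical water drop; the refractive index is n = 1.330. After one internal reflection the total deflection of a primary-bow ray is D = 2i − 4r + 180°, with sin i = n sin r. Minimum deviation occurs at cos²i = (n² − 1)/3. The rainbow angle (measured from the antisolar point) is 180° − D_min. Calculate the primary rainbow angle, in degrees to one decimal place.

cos²i = (1.76890 − 1)/3 = 0.25630; i = arccos(0.50626) = 59.585°.
sin r = sin 59.585°/1.330 = 0.64841; r = 40.422°.
D_min = 2·59.585° − 4·40.422° + 180° = 137.484°.
Rainbow angle = 180° − D_min = 42.516°.

42.5°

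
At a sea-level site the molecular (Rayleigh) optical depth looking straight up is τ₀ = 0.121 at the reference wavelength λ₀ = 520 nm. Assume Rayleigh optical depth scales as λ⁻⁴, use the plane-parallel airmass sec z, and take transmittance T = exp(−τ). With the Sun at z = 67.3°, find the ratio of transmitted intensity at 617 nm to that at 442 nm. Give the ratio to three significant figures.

1.56

Airmass: sec 67.3° = 2.5913.
τ(617 nm) = 0.121 × (520/617)⁴ × 2.5913 = 0.121 × 0.5045 × 2.5913 = 0.1582.
τ(442 nm) = 0.121 × (520/442)⁴ × 2.5913 = 0.121 × 1.9157 × 2.5913 = 0.6007.
T(617)/T(442) = exp(τ_B − τ_A) = exp(0.4425) = 1.5565.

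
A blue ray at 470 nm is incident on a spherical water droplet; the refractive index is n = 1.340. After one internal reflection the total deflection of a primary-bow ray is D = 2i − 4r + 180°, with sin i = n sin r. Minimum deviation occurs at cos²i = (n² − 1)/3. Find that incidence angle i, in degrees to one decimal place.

59.0°

cos²i = (1.340² − 1)/3 = (1.79560 − 1)/3 = 0.26520.
cos i = 0.51498, so i = 59.004°.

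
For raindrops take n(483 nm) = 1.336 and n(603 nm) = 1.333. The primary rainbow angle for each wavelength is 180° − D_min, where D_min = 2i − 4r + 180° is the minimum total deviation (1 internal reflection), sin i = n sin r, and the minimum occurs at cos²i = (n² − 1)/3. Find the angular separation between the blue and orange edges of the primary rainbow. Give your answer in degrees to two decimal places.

At 483 nm (n = 1.336): cos²i = 0.26163 → i = 59.236°, r = 40.029°, D_min = 138.356°, rainbow angle = 41.644°.
At 603 nm (n = 1.333): cos²i = 0.25896 → i = 59.410°, r = 40.225°, D_min = 137.922°, rainbow angle = 42.078°.
Angular width = |41.644° − 42.078°| = 0.434°.

0.43°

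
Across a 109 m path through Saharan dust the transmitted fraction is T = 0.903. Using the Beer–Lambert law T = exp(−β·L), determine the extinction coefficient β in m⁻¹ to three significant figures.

0.000936 m⁻¹

Beer–Lambert: T = exp(−βL) ⇒ β = −ln(T)/L = −ln(0.903)/109 = 0.1020/109 = 0.0009361 m⁻¹.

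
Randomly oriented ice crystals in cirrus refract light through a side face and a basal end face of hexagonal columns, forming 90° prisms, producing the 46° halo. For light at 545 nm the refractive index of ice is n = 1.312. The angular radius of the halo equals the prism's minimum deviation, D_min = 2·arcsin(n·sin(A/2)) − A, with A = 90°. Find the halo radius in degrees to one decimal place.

n·sin(A/2) = 1.312 × sin 45° = 1.312 × 0.7071 = 0.9277.
D_min = 2·arcsin(0.9277) − 90° = 2 × 68.083° − 90° = 46.166°.

46.2°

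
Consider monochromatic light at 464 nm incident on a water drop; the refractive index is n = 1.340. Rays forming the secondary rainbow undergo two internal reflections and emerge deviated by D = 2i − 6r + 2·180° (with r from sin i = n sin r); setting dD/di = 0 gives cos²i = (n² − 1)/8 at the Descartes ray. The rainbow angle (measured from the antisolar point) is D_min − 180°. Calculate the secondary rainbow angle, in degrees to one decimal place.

cos²i = (1.79560 − 1)/8 = 0.09945; i = arccos(0.31536) = 71.618°.
sin r = sin 71.618°/1.340 = 0.70819; r = 45.088°.
D_min = 2·71.618° − 6·45.088° + 360° = 232.709°.
Rainbow angle = D_min − 180° = 52.709°.

52.7°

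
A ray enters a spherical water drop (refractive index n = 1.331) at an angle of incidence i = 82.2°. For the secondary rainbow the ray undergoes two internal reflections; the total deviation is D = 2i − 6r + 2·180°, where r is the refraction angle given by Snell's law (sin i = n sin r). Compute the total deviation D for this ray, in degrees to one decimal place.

sin r = sin 82.2° / 1.331 = 0.9907/1.331 = 0.7444; r = 48.10°.
D = 2·82.2° − 6·48.10° + 2·180° = 164.40° − 288.63° + 360° = 235.77°.

235.8°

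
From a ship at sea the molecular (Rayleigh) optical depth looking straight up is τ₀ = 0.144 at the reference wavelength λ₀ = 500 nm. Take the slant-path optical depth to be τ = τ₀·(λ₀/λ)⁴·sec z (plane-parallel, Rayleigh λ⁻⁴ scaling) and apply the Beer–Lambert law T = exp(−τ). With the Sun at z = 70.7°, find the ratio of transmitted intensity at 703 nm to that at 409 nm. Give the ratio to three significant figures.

2.37

Airmass: sec 70.7° = 3.0256.
τ(703 nm) = 0.144 × (500/703)⁴ × 3.0256 = 0.144 × 0.2559 × 3.0256 = 0.1115.
τ(409 nm) = 0.144 × (500/409)⁴ × 3.0256 = 0.144 × 2.2335 × 3.0256 = 0.9731.
T(703)/T(409) = exp(τ_B − τ_A) = exp(0.8616) = 2.3670.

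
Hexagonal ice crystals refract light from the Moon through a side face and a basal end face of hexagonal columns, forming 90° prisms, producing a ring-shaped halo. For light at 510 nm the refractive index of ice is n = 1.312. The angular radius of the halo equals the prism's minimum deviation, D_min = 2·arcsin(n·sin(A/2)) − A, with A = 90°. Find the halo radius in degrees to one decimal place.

n·sin(A/2) = 1.312 × sin 45° = 1.312 × 0.7071 = 0.9277.
D_min = 2·arcsin(0.9277) − 90° = 2 × 68.083° − 90° = 46.166°.

46.2°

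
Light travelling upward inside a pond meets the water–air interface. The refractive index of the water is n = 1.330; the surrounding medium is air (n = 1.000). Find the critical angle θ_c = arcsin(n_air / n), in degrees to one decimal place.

48.8°

sin θ_c = n_air / n = 1.000 / 1.330 = 0.7519.
θ_c = arcsin(0.7519) = 48.75°.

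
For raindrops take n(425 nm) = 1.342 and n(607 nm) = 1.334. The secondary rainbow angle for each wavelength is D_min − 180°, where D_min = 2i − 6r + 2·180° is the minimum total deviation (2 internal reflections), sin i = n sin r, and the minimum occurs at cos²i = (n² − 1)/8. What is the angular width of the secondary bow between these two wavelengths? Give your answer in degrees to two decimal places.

2.07°

At 425 nm (n = 1.342): cos²i = 0.10012 → i = 71.554°, r = 44.981°, D_min = 233.222°, rainbow angle = 53.222°.
At 607 nm (n = 1.334): cos²i = 0.09744 → i = 71.810°, r = 45.411°, D_min = 231.153°, rainbow angle = 51.153°.
Angular width = |53.222° − 51.153°| = 2.070°.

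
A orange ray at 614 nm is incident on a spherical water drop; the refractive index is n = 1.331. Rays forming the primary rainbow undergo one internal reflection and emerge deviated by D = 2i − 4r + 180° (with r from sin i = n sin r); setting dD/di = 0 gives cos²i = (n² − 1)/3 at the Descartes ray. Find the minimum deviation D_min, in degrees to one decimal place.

137.6°

cos²i = (1.77156 − 1)/3 = 0.25719; i = arccos(0.50714) = 59.527°.
sin r = sin 59.527°/1.331 = 0.64753; r = 40.356°.
D_min = 2·59.527° − 4·40.356° + 180° = 137.630°.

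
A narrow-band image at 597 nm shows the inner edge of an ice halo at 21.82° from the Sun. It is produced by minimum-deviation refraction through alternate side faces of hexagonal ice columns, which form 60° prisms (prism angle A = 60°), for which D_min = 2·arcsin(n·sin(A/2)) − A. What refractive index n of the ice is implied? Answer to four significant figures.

1.310

Rearranging: n = sin((D_min + A)/2) / sin(A/2).
(D_min + A)/2 = (21.82° + 60°)/2 = 40.910°.
n = sin 40.910° / sin 30° = 0.6549 / 0.5000 = 1.3097.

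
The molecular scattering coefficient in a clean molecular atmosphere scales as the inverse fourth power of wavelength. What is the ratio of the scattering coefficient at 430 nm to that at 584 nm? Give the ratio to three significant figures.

3.40

Rayleigh scattering ∝ λ⁻⁴, so the ratio of coefficients is the inverse fourth power of the wavelength ratio.
σ(430)/σ(584) = (584/430)⁴ = (1.3581)⁴ = 3.402.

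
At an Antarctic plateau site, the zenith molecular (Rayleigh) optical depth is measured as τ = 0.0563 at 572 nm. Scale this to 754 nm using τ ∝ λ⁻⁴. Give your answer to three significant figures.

τ(754 nm) = τ(572 nm) × (572/754)⁴ = 0.0563 × (0.7586)⁴ = 0.0563 × 0.3312 = 0.0186.

0.0186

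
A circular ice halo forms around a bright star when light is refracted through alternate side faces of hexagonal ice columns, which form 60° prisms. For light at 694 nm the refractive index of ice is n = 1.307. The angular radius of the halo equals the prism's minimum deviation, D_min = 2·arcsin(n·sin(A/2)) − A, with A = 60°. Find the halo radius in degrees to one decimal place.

n·sin(A/2) = 1.307 × sin 30° = 1.307 × 0.5000 = 0.6535.
D_min = 2·arcsin(0.6535) − 60° = 2 × 40.806° − 60° = 21.612°.

21.6°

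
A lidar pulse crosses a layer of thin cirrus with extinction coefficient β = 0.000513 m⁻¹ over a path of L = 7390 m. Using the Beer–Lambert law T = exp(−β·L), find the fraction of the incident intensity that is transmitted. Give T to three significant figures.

τ = β·L = 0.000513 × 7390 = 3.7911.
T = exp(−3.7911) = 0.0226.

0.0226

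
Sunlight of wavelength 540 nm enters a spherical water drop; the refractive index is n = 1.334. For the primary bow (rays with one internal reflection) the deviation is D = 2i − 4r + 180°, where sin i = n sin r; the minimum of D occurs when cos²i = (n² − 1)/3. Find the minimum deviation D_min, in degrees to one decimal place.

138.1°

cos²i = (1.77956 − 1)/3 = 0.25985; i = arccos(0.50976) = 59.352°.
sin r = sin 59.352°/1.334 = 0.64492; r = 40.159°.
D_min = 2·59.352° − 4·40.159° + 180° = 138.067°.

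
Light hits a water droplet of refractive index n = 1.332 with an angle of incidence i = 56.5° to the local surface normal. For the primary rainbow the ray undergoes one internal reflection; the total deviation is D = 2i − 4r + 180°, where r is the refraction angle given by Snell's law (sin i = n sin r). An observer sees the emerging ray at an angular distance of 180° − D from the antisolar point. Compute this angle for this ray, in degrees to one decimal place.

sin r = sin 56.5° / 1.332 = 0.8339/1.332 = 0.6260; r = 38.76°.
D = 2·56.5° − 4·38.76° + 180° = 113.00° − 155.03° + 180° = 137.97°.
Angle from antisolar point = 180° − D = 42.03°.

42.0°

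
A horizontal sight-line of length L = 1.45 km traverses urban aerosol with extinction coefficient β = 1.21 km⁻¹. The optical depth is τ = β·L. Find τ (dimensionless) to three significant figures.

τ = β·L = 1.21 × 1.45 = 1.7545.

1.75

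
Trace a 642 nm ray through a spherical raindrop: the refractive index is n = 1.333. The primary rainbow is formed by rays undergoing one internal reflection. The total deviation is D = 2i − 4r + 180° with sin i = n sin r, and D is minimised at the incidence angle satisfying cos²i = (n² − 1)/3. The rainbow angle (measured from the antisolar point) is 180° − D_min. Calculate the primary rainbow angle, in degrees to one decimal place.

cos²i = (1.77689 − 1)/3 = 0.25896; i = arccos(0.50888) = 59.410°.
sin r = sin 59.410°/1.333 = 0.64579; r = 40.225°.
D_min = 2·59.410° − 4·40.225° + 180° = 137.922°.
Rainbow angle = 180° − D_min = 42.078°.

42.1°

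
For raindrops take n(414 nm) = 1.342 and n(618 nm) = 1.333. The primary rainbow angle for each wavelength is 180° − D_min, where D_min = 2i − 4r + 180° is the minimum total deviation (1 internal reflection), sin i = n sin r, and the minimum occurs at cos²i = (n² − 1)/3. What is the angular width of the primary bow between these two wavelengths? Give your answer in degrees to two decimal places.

1.29°

At 414 nm (n = 1.342): cos²i = 0.26699 → i = 58.888°, r = 39.641°, D_min = 139.213°, rainbow angle = 40.787°.
At 618 nm (n = 1.333): cos²i = 0.25896 → i = 59.410°, r = 40.225°, D_min = 137.922°, rainbow angle = 42.078°.
Angular width = |40.787° − 42.078°| = 1.291°.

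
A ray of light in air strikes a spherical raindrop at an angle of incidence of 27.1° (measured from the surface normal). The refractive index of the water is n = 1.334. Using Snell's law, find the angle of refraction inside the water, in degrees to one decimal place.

20.0°

Snell: sin θ_r = sin θ_i / n = sin 27.1° / 1.334 = 0.4555 / 1.334 = 0.3415.
θ_r = arcsin(0.3415) = 19.97°.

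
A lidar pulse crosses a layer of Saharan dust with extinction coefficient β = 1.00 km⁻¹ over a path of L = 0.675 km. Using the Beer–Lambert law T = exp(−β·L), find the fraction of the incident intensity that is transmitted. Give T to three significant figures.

0.509

τ = β·L = 1.00 × 0.675 = 0.6750.
T = exp(−0.6750) = 0.5092.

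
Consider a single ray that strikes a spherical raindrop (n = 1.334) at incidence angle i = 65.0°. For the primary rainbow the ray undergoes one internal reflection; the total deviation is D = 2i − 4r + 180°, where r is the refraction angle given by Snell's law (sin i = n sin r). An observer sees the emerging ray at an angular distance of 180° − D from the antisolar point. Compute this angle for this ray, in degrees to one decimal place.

sin r = sin 65.0° / 1.334 = 0.9063/1.334 = 0.6794; r = 42.80°.
D = 2·65.0° − 4·42.80° + 180° = 130.00° − 171.18° + 180° = 138.82°.
Angle from antisolar point = 180° − D = 41.18°.

41.2°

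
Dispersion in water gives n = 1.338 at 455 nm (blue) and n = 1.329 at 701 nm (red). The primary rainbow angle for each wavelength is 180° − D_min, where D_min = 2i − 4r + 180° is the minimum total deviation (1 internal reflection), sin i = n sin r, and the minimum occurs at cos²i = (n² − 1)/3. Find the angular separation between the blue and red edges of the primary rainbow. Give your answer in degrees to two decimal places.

At 455 nm (n = 1.338): cos²i = 0.26341 → i = 59.120°, r = 39.899°, D_min = 138.643°, rainbow angle = 41.357°.
At 701 nm (n = 1.329): cos²i = 0.25541 → i = 59.643°, r = 40.487°, D_min = 137.337°, rainbow angle = 42.663°.
Angular width = |41.357° − 42.663°| = 1.307°.

1.31°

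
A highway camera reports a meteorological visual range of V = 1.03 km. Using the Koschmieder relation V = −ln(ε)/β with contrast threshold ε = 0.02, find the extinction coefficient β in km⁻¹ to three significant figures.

β = −ln(0.02) / V = 3.912 / 1.03 = 3.7981 km⁻¹.

3.80 km⁻¹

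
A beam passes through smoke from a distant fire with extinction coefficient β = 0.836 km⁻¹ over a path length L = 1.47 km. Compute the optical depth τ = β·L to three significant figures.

1.23

τ = β·L = 0.836 × 1.47 = 1.2289.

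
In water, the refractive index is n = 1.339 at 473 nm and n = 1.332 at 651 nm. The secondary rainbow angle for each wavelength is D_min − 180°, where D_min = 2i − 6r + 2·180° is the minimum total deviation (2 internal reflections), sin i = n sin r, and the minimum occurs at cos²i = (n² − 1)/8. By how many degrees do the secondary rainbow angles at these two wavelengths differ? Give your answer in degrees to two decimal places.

1.82°

At 473 nm (n = 1.339): cos²i = 0.09912 → i = 71.650°, r = 45.141°, D_min = 232.451°, rainbow angle = 52.451°.
At 651 nm (n = 1.332): cos²i = 0.09678 → i = 71.875°, r = 45.520°, D_min = 230.628°, rainbow angle = 50.628°.
Angular width = |52.451° − 50.628°| = 1.823°.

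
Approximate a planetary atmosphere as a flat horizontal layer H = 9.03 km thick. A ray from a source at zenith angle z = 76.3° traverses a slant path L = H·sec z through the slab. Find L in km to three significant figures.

sec z = 1/cos 76.3° = 4.2223.
L = 9.03 × 4.2223 = 38.127 km.

38.1 km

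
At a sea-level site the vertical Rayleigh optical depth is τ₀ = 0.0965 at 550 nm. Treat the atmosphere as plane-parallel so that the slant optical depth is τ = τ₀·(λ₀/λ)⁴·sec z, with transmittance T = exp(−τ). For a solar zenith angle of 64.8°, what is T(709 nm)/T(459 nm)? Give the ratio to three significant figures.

Airmass: sec 64.8° = 2.3486.
τ(709 nm) = 0.0965 × (550/709)⁴ × 2.3486 = 0.0965 × 0.3621 × 2.3486 = 0.0821.
τ(459 nm) = 0.0965 × (550/459)⁴ × 2.3486 = 0.0965 × 2.0616 × 2.3486 = 0.4672.
T(709)/T(459) = exp(τ_B − τ_A) = exp(0.3852) = 1.4699.

1.47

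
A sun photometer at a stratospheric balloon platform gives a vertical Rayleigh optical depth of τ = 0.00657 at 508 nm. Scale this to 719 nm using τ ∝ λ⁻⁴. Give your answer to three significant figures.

0.00164

τ(719 nm) = τ(508 nm) × (508/719)⁴ = 0.00657 × (0.7065)⁴ = 0.00657 × 0.2492 = 0.0016.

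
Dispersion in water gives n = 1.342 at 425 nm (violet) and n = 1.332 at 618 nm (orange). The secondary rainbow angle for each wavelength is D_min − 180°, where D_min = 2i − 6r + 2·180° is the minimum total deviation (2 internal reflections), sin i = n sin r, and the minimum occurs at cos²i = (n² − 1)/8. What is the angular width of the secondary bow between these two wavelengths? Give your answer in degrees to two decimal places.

At 425 nm (n = 1.342): cos²i = 0.10012 → i = 71.554°, r = 44.981°, D_min = 233.222°, rainbow angle = 53.222°.
At 618 nm (n = 1.332): cos²i = 0.09678 → i = 71.875°, r = 45.520°, D_min = 230.628°, rainbow angle = 50.628°.
Angular width = |53.222° − 50.628°| = 2.594°.

2.59°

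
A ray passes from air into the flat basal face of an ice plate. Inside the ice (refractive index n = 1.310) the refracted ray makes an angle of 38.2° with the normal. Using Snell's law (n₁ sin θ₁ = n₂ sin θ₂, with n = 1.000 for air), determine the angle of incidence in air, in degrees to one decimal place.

54.1°

Snell: sin θ_i = n · sin θ_r = 1.310 × sin 38.2° = 1.310 × 0.6184 = 0.8101.
θ_i = arcsin(0.8101) = 54.11°.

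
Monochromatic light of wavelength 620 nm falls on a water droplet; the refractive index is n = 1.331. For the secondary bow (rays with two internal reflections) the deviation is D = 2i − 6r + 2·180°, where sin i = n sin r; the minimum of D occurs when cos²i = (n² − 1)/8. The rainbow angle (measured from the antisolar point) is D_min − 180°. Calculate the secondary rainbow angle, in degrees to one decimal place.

50.4°

cos²i = (1.77156 − 1)/8 = 0.09645; i = arccos(0.31056) = 71.907°.
sin r = sin 71.907°/1.331 = 0.71417; r = 45.575°.
D_min = 2·71.907° − 6·45.575° + 360° = 230.365°.
Rainbow angle = D_min − 180° = 50.365°.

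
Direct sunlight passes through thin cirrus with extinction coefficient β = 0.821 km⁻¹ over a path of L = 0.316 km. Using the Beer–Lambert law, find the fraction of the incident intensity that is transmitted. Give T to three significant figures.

0.771

τ = β·L = 0.821 × 0.316 = 0.2594.
T = exp(−0.2594) = 0.7715.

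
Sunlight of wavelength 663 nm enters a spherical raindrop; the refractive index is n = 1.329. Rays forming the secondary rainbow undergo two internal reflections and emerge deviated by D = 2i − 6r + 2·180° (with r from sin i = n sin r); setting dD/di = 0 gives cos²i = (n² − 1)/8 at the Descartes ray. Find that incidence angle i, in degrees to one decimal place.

cos²i = (1.329² − 1)/8 = (1.76624 − 1)/8 = 0.09578.
cos i = 0.30948, so i = 71.972°.

72.0°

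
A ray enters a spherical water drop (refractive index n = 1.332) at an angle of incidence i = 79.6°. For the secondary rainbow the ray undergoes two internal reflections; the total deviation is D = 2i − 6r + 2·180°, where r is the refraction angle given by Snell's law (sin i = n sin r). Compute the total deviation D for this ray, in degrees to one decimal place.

233.6°

sin r = sin 79.6° / 1.332 = 0.9836/1.332 = 0.7384; r = 47.60°.
D = 2·79.6° − 6·47.60° + 2·180° = 159.20° − 285.58° + 360° = 233.62°.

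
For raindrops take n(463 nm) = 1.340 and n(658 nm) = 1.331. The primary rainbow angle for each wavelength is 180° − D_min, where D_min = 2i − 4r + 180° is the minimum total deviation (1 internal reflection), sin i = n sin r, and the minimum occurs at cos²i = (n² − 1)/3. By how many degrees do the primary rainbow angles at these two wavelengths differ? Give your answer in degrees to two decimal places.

1.30°

At 463 nm (n = 1.340): cos²i = 0.26520 → i = 59.004°, r = 39.770°, D_min = 138.929°, rainbow angle = 41.071°.
At 658 nm (n = 1.331): cos²i = 0.25719 → i = 59.527°, r = 40.356°, D_min = 137.630°, rainbow angle = 42.370°.
Angular width = |41.071° − 42.370°| = 1.299°.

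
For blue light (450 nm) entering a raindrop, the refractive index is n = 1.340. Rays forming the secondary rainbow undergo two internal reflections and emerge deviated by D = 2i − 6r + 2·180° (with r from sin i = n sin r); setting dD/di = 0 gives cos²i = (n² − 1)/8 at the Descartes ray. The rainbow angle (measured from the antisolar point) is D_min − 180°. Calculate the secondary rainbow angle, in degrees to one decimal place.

52.7°

cos²i = (1.79560 − 1)/8 = 0.09945; i = arccos(0.31536) = 71.618°.
sin r = sin 71.618°/1.340 = 0.70819; r = 45.088°.
D_min = 2·71.618° − 6·45.088° + 360° = 232.709°.
Rainbow angle = D_min − 180° = 52.709°.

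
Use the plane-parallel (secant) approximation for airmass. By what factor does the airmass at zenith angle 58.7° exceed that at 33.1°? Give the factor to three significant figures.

X(58.7°)/X(33.1°) = sec 58.7° / sec 33.1° = cos 33.1° / cos 58.7° = 0.8377/0.5195 = 1.6125.

1.61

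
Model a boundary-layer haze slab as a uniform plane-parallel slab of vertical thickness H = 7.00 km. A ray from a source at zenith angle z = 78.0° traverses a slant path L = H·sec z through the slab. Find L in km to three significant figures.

33.7 km

sec z = 1/cos 78.0° = 4.8097.
L = 7.00 × 4.8097 = 33.668 km.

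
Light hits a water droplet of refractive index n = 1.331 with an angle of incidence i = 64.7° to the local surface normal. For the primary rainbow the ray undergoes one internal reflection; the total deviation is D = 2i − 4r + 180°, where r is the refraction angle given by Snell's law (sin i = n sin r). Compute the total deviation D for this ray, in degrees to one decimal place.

138.3°

sin r = sin 64.7° / 1.331 = 0.9041/1.331 = 0.6793; r = 42.79°.
D = 2·64.7° − 4·42.79° + 180° = 129.40° − 171.14° + 180° = 138.26°.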